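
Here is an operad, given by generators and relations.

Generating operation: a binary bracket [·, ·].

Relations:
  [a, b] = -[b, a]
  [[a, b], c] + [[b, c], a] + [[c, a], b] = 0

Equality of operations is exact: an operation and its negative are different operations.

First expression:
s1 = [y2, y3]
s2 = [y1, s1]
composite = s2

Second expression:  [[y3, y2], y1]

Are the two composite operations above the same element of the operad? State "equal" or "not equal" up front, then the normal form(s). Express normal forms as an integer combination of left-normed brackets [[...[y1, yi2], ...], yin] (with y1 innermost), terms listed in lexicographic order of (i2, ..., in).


equal; the common form is [[y1, y2], y3] - [[y1, y3], y2]


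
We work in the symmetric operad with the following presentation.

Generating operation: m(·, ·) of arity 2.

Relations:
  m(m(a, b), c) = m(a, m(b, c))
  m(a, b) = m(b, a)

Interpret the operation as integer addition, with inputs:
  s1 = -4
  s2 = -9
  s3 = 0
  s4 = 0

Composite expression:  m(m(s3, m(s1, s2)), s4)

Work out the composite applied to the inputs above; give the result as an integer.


-13

m(s1, s2) = -13
m(s3, m(s1, s2)) = -13
m(m(s3, m(s1, s2)), s4) = -13


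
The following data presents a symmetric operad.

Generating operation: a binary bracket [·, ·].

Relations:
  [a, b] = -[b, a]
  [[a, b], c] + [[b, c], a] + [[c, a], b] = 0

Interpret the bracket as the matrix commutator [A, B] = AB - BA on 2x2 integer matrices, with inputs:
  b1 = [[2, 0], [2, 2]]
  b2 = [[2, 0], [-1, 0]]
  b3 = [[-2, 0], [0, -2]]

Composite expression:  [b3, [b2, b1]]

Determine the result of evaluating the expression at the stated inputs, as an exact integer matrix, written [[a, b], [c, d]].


[[0, 0], [0, 0]]

[b2, b1] = [[0, 0], [-4, 0]]
[b3, [b2, b1]] = [[0, 0], [0, 0]]


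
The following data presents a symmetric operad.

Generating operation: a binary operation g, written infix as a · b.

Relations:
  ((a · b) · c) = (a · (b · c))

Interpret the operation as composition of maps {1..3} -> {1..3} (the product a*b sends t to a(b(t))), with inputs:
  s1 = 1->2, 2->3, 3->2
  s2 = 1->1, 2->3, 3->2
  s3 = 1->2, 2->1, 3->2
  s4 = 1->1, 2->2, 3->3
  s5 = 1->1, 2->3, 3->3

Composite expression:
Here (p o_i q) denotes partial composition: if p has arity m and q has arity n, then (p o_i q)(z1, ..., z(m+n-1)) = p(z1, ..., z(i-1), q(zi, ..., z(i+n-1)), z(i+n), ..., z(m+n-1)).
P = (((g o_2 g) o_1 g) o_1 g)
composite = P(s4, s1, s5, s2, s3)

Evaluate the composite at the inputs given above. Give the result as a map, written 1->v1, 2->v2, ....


(s4 · s1) = 1->2, 2->3, 3->2
((s4 · s1) · s5) = 1->2, 2->2, 3->2
(s2 · s3) = 1->3, 2->1, 3->3
(((s4 · s1) · s5) · (s2 · s3)) = 1->2, 2->2, 3->2

1->2, 2->2, 3->2


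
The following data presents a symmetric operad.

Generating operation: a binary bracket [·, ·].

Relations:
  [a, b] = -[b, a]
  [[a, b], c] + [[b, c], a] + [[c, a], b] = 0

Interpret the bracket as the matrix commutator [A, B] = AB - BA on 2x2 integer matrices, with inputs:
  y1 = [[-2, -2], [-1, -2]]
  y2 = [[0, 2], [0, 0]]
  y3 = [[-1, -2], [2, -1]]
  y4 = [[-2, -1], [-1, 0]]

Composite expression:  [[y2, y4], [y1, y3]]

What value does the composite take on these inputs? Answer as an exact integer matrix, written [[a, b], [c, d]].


[[0, 48], [0, 0]]

[y2, y4] = [[-2, 4], [0, 2]]
[y1, y3] = [[-6, 0], [0, 6]]
[[y2, y4], [y1, y3]] = [[0, 48], [0, 0]]


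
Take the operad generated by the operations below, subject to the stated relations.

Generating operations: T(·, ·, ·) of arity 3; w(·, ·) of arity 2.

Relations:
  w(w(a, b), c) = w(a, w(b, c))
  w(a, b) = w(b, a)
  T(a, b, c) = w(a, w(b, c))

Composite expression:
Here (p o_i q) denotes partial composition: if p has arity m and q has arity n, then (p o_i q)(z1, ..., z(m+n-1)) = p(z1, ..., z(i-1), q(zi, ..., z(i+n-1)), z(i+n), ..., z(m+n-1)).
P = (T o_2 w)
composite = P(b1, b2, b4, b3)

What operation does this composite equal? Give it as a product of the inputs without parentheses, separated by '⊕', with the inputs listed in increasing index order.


b1 ⊕ b2 ⊕ b3 ⊕ b4

Both nesting and order wash out for T; what remains is which b's occur.
w(b2, b4) flattens to b2 ⊕ b4
T(b1, w(b2, b4), b3) flattens to b1 ⊕ b2 ⊕ b4 ⊕ b3
the factors in increasing index order: b1 ⊕ b2 ⊕ b3 ⊕ b4


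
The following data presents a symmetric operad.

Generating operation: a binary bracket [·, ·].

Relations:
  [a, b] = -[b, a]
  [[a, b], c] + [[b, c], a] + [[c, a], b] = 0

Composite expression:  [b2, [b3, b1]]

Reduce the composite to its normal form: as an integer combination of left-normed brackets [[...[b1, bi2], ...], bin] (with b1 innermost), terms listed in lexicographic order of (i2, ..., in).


[[b1, b3], b2]


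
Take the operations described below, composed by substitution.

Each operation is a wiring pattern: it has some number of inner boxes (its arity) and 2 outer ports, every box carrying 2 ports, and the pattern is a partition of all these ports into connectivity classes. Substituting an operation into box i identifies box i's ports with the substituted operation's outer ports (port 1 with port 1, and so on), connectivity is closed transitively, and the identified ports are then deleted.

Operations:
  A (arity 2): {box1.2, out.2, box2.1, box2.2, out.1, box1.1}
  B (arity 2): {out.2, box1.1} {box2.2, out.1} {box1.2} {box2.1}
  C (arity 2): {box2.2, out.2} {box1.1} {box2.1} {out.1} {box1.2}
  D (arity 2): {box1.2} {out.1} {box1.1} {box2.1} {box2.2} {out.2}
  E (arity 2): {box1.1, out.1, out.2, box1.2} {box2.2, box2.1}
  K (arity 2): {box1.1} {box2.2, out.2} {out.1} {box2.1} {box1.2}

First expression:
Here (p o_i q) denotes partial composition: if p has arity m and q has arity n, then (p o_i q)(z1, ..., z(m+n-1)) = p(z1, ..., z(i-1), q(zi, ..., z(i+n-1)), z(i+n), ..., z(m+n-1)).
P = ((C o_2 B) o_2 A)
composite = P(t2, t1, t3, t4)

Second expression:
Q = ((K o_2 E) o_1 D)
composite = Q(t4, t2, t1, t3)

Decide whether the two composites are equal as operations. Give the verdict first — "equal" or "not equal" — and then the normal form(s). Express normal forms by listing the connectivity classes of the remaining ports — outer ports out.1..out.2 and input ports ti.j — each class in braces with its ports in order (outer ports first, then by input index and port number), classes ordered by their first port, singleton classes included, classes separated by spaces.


not equal; first: {out.1} {out.2, t1.1, t1.2, t3.1, t3.2} {t2.1} {t2.2} {t4.1} {t4.2}; second: {out.1} {out.2, t1.1, t1.2} {t2.1} {t2.2} {t3.1, t3.2} {t4.1} {t4.2}

In normal form, the first expression is {out.1} {out.2, t1.1, t1.2, t3.1, t3.2} {t2.1} {t2.2} {t4.1} {t4.2}
In normal form, the second expression is {out.1} {out.2, t1.1, t1.2} {t2.1} {t2.2} {t3.1, t3.2} {t4.1} {t4.2}
The forms do not match — not equal.


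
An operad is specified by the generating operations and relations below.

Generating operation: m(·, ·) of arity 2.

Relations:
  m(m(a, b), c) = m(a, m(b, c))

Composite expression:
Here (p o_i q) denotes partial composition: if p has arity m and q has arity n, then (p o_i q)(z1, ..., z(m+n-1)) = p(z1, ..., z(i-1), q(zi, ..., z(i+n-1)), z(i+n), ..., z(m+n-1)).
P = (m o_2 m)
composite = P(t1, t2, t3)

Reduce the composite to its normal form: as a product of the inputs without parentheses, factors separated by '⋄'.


t1 ⋄ t2 ⋄ t3

All parenthesizations of m agree; list the t-inputs left to right.
m(t2, t3) spells out as t2 ⋄ t3
m(t1, m(t2, t3)) spells out as t1 ⋄ t2 ⋄ t3


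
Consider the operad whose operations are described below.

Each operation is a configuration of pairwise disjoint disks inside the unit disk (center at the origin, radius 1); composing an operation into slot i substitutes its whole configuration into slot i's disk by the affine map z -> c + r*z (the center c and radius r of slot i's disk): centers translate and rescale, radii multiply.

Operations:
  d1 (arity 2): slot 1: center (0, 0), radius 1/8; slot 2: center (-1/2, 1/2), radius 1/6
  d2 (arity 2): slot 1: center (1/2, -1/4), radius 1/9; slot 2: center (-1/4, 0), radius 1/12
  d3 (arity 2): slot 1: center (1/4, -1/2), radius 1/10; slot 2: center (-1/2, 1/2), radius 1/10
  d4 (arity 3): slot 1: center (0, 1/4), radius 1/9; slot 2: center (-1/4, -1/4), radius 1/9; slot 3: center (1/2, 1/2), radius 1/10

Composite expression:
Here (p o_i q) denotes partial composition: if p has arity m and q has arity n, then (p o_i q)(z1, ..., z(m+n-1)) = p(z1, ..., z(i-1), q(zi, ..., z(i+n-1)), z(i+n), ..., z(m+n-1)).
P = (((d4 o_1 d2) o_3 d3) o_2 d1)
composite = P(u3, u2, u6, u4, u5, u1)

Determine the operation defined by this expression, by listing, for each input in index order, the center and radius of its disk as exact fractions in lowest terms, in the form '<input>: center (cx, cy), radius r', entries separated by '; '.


u1: center (1/2, 1/2), radius 1/10; u2: center (-1/36, 1/4), radius 1/864; u3: center (1/18, 2/9), radius 1/81; u4: center (-2/9, -11/36), radius 1/90; u5: center (-11/36, -7/36), radius 1/90; u6: center (-7/216, 55/216), radius 1/648

Affine substitution under d4: radii multiply and u-centers shift.
u3: after 2 affine steps, its disk has center (1/18, 2/9), radius 1/81
u2: after 3 affine steps, its disk has center (-1/36, 1/4), radius 1/864
u6: after 3 affine steps, its disk has center (-7/216, 55/216), radius 1/648
u4: after 2 affine steps, its disk has center (-2/9, -11/36), radius 1/90
u5: after 2 affine steps, its disk has center (-11/36, -7/36), radius 1/90
u1: after 1 affine step, its disk has center (1/2, 1/2), radius 1/10


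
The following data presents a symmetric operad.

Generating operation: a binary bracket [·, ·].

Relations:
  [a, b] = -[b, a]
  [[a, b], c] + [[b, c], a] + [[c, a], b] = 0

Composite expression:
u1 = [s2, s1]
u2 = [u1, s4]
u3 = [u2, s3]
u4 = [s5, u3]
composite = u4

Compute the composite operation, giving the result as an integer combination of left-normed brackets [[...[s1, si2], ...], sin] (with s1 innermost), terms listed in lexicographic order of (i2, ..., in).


[[[[s1, s2], s4], s3], s5]

Antisymmetry and Jacobi reduce to s1-anchored left-normed brackets.
Composite bracket: [s5, [[[s2, s1], s4], s3]]
The bracket unfolds into 16 signed words via [a, b] = ab - ba (2^4 = 16).
The s1-initial words carry the normal form:
  sign of s1s2s4s3s5 is +1, so it contributes +[[[[s1, s2], s4], s3], s5]


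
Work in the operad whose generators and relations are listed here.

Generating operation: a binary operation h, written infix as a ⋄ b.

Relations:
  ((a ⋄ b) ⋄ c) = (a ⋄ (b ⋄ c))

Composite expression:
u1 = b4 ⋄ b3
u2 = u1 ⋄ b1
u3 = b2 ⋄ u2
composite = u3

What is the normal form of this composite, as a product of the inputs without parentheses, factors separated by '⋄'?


Under associativity of h, the answer is the b's in reading order.
(b4 ⋄ b3) unparenthesizes to b4 ⋄ b3
((b4 ⋄ b3) ⋄ b1) unparenthesizes to b4 ⋄ b3 ⋄ b1
(b2 ⋄ ((b4 ⋄ b3) ⋄ b1)) unparenthesizes to b2 ⋄ b4 ⋄ b3 ⋄ b1

b2 ⋄ b4 ⋄ b3 ⋄ b1


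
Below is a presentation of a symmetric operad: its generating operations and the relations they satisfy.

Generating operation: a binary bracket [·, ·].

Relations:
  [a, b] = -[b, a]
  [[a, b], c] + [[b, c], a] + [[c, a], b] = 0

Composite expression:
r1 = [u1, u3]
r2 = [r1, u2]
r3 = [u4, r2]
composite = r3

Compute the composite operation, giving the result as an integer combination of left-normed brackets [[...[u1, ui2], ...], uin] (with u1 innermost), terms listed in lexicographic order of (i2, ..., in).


-[[[u1, u3], u2], u4]


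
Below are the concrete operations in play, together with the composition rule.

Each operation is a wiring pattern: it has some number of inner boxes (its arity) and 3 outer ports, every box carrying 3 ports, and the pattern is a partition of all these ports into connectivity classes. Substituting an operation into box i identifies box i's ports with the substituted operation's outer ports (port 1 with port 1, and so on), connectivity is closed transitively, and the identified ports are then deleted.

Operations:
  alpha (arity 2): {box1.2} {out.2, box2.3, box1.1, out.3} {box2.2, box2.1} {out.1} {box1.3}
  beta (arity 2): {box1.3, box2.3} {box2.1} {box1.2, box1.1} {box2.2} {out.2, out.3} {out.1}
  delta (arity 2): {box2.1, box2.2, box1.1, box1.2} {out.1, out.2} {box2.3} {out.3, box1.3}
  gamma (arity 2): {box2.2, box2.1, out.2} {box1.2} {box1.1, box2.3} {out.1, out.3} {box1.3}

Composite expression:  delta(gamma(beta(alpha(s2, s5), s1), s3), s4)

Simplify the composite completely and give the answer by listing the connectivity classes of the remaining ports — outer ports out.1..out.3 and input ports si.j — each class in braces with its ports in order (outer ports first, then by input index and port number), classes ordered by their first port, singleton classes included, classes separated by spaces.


{out.1, out.2} {out.3, s3.1, s3.2, s4.1, s4.2} {s1.1} {s1.2} {s1.3, s2.1, s5.3} {s2.2} {s2.3} {s3.3} {s4.3} {s5.1, s5.2}

Reachability decides: close wires over delta-identified ports.
alpha over (s2, s5) gives {out.1} {out.2, out.3, s2.1, s5.3} {s2.2} {s2.3} {s5.1, s5.2}, out.j being that stage's outer ports
beta over (s2, s5, s1) gives {out.1} {out.2, out.3} {s1.1} {s1.2} {s1.3, s2.1, s5.3} {s2.2} {s2.3} {s5.1, s5.2}, out.j being that stage's outer ports
gamma over (s2, s5, s1, s3) gives {out.1, out.3} {out.2, s3.1, s3.2} {s1.1} {s1.2} {s1.3, s2.1, s5.3} {s2.2} {s2.3} {s3.3} {s5.1, s5.2}, out.j being that stage's outer ports
delta over (s2, s5, s1, s3, s4) gives {out.1, out.2} {out.3, s3.1, s3.2, s4.1, s4.2} {s1.1} {s1.2} {s1.3, s2.1, s5.3} {s2.2} {s2.3} {s3.3} {s4.3} {s5.1, s5.2}, out.j being that stage's outer ports


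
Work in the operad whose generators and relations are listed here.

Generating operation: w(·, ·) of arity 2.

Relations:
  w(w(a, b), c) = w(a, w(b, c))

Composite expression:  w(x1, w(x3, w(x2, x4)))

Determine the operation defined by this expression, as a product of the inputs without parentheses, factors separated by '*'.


x1 * x3 * x2 * x4

Key point: w is associative — brackets drop, the x-order remains.
w(x2, x4) reduces to x2 * x4
w(x3, w(x2, x4)) reduces to x3 * x2 * x4
w(x1, w(x3, w(x2, x4))) reduces to x1 * x3 * x2 * x4


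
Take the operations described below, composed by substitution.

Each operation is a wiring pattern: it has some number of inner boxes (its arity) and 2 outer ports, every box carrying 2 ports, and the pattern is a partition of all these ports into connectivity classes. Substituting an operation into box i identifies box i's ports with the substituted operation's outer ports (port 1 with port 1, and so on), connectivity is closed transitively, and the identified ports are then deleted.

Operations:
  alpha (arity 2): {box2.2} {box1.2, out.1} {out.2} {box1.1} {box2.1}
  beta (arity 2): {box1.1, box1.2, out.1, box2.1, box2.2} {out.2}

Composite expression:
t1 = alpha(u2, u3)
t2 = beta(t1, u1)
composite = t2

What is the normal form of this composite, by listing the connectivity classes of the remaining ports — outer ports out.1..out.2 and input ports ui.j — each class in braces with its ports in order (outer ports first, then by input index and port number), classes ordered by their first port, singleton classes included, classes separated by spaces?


{out.1, u1.1, u1.2, u2.2} {out.2} {u2.1} {u3.1} {u3.2}

Two ports join when wires chain via beta-identified ports.
through alpha, on inputs (u2, u3): {out.1, u2.2} {out.2} {u2.1} {u3.1} {u3.2} (out.j = stage outer ports)
through beta, on inputs (u2, u3, u1): {out.1, u1.1, u1.2, u2.2} {out.2} {u2.1} {u3.1} {u3.2} (out.j = stage outer ports)


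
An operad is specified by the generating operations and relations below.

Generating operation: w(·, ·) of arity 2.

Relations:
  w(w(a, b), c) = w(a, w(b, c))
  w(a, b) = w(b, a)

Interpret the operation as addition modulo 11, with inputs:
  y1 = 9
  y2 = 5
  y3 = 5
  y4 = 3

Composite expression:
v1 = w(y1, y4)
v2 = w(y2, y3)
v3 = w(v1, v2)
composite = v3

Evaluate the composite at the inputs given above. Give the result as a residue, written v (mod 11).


w(y1, y4) = 1
w(y2, y3) = 10
w(w(y1, y4), w(y2, y3)) = 0

0 (mod 11)


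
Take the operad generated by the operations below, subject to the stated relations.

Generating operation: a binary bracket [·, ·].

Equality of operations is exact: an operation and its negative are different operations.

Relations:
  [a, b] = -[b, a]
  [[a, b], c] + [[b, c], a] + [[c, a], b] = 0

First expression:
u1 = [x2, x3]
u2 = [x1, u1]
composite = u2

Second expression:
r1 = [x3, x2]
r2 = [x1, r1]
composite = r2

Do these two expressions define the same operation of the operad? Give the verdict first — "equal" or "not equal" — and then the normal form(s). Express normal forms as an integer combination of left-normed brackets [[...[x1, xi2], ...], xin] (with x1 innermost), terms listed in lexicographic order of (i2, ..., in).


not equal: they reduce to [[x1, x2], x3] - [[x1, x3], x2] and -[[x1, x2], x3] + [[x1, x3], x2]

Reducing the first expression gives [[x1, x2], x3] - [[x1, x3], x2]
Reducing the second expression gives -[[x1, x2], x3] + [[x1, x3], x2]
Distinct normal forms: not equal.


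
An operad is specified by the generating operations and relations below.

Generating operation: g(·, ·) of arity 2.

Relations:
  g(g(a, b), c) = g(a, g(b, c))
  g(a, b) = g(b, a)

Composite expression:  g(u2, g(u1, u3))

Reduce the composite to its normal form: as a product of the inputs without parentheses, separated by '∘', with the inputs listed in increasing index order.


u1 ∘ u2 ∘ u3


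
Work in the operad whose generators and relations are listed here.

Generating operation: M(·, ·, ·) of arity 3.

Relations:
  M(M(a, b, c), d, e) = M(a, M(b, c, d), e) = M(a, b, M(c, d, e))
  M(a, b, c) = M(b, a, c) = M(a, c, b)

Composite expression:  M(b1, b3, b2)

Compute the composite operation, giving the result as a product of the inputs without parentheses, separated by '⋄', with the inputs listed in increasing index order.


b1 ⋄ b2 ⋄ b3

Shape and order are irrelevant to M; the b-input set decides.
M(b1, b3, b2) linearizes to b1 ⋄ b3 ⋄ b2
commutativity sorts the factors: b1 ⋄ b2 ⋄ b3


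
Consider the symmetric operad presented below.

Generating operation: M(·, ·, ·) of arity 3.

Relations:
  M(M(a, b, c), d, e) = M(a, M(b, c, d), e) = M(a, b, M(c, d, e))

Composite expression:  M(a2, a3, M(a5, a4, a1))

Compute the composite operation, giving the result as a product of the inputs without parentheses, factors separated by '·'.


All parenthesizations of M agree; list the a-inputs left to right.
M(a5, a4, a1) spells out as a5 · a4 · a1
M(a2, a3, M(a5, a4, a1)) spells out as a2 · a3 · a5 · a4 · a1

a2 · a3 · a5 · a4 · a1


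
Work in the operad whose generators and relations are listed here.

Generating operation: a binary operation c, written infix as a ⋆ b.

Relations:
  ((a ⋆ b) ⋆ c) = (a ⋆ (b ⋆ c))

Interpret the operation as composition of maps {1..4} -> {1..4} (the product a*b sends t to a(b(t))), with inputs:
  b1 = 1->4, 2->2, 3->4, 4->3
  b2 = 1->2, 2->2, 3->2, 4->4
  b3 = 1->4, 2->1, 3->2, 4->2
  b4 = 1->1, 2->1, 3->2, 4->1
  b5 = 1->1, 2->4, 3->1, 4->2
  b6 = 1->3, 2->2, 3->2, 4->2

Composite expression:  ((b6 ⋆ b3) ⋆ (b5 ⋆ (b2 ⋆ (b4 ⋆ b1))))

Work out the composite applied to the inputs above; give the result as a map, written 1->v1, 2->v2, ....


1->2, 2->2, 3->2, 4->2

(b6 ⋆ b3) = 1->2, 2->3, 3->2, 4->2
(b4 ⋆ b1) = 1->1, 2->1, 3->1, 4->2
(b2 ⋆ (b4 ⋆ b1)) = 1->2, 2->2, 3->2, 4->2
(b5 ⋆ (b2 ⋆ (b4 ⋆ b1))) = 1->4, 2->4, 3->4, 4->4
((b6 ⋆ b3) ⋆ (b5 ⋆ (b2 ⋆ (b4 ⋆ b1)))) = 1->2, 2->2, 3->2, 4->2


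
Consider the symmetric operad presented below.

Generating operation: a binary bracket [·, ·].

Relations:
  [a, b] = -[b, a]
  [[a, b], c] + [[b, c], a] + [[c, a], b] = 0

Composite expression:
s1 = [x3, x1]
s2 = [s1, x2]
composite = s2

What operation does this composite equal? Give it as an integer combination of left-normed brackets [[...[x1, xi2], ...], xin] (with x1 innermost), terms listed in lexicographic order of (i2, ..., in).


-[[x1, x3], x2]


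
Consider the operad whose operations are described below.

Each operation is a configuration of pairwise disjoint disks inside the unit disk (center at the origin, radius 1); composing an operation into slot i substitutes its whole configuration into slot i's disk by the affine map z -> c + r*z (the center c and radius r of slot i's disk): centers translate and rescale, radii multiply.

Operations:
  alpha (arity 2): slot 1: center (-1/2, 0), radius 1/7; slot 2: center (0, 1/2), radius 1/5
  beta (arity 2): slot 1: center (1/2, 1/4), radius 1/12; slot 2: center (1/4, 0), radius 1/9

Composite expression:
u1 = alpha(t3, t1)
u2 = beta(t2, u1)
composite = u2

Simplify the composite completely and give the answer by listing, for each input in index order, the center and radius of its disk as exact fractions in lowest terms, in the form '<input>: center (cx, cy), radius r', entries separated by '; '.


t1: center (1/4, 1/18), radius 1/45; t2: center (1/2, 1/4), radius 1/12; t3: center (7/36, 0), radius 1/63

Nesting under beta composes maps z -> c + r*z down each t-path.
input t2: applying the 1 nested substitution gives center (1/2, 1/4), radius 1/12
input t3: applying the 2 nested substitutions gives center (7/36, 0), radius 1/63
input t1: applying the 2 nested substitutions gives center (1/4, 1/18), radius 1/45


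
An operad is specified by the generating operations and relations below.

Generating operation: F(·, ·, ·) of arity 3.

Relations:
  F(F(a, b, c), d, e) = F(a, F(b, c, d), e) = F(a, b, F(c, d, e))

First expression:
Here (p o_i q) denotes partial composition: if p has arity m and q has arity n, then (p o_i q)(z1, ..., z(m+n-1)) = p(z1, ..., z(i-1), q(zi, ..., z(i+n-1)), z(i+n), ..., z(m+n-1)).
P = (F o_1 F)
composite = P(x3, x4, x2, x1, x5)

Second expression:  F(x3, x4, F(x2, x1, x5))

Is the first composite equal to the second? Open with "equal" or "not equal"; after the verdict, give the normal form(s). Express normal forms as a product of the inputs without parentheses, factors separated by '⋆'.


In normal form, the first expression is x3 ⋆ x4 ⋆ x2 ⋆ x1 ⋆ x5
In normal form, the second expression is x3 ⋆ x4 ⋆ x2 ⋆ x1 ⋆ x5
One common form — equal.

equal; the common form is x3 ⋆ x4 ⋆ x2 ⋆ x1 ⋆ x5


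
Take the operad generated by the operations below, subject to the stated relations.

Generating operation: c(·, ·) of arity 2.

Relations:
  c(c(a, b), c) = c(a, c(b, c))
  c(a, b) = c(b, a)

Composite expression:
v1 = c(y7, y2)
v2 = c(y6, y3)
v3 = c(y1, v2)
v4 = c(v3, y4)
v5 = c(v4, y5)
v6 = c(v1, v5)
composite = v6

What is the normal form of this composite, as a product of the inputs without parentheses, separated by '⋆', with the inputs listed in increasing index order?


Shape and order are irrelevant to c; the y-input set decides.
c(y7, y2) reduces to y7 ⋆ y2
c(y6, y3) reduces to y6 ⋆ y3
c(y1, c(y6, y3)) reduces to y1 ⋆ y6 ⋆ y3
c(c(y1, c(y6, y3)), y4) reduces to y1 ⋆ y6 ⋆ y3 ⋆ y4
c(c(c(y1, c(y6, y3)), y4), y5) reduces to y1 ⋆ y6 ⋆ y3 ⋆ y4 ⋆ y5
c(c(y7, y2), c(c(c(y1, c(y6, y3)), y4), y5)) reduces to y7 ⋆ y2 ⋆ y1 ⋆ y6 ⋆ y3 ⋆ y4 ⋆ y5
commutativity sorts the factors: y1 ⋆ y2 ⋆ y3 ⋆ y4 ⋆ y5 ⋆ y6 ⋆ y7

y1 ⋆ y2 ⋆ y3 ⋆ y4 ⋆ y5 ⋆ y6 ⋆ y7


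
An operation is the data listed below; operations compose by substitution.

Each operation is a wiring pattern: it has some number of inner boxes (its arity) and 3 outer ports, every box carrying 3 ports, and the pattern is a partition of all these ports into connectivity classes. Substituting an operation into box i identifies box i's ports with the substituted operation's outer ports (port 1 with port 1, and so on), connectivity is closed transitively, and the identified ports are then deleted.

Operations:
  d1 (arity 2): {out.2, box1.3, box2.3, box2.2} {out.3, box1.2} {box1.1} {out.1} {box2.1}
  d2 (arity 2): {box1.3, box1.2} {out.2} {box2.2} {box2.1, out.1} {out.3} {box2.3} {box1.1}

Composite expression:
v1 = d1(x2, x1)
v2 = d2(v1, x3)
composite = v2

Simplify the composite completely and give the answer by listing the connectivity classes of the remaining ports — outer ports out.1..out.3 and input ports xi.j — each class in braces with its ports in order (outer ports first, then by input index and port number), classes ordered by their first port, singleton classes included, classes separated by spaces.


Connectivity passes through glued d2-boundaries; trace each wire chain.
stage d1: inputs (x2, x1), connectivity {out.1} {out.2, x1.2, x1.3, x2.3} {out.3, x2.2} {x1.1} {x2.1}, out.j its boundary
stage d2: inputs (x2, x1, x3), connectivity {out.1, x3.1} {out.2} {out.3} {x1.1} {x1.2, x1.3, x2.2, x2.3} {x2.1} {x3.2} {x3.3}, out.j its boundary

{out.1, x3.1} {out.2} {out.3} {x1.1} {x1.2, x1.3, x2.2, x2.3} {x2.1} {x3.2} {x3.3}


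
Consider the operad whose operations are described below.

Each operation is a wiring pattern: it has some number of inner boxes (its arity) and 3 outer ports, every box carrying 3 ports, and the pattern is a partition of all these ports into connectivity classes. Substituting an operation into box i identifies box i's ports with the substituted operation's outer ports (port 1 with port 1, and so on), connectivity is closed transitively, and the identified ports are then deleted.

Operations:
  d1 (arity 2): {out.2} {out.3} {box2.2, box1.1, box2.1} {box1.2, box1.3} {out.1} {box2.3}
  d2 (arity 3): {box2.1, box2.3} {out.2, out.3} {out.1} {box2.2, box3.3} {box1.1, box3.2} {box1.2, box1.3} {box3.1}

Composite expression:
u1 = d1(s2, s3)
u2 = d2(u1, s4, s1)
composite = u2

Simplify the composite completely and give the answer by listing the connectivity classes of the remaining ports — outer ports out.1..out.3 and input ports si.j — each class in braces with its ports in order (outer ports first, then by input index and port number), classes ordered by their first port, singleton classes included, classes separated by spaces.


Two ports join when wires chain via d2-identified ports.
stage d1: inputs (s2, s3), connectivity {out.1} {out.2} {out.3} {s2.1, s3.1, s3.2} {s2.2, s2.3} {s3.3}, out.j its boundary
stage d2: inputs (s2, s3, s4, s1), connectivity {out.1} {out.2, out.3} {s1.1} {s1.2} {s1.3, s4.2} {s2.1, s3.1, s3.2} {s2.2, s2.3} {s3.3} {s4.1, s4.3}, out.j its boundary

{out.1} {out.2, out.3} {s1.1} {s1.2} {s1.3, s4.2} {s2.1, s3.1, s3.2} {s2.2, s2.3} {s3.3} {s4.1, s4.3}


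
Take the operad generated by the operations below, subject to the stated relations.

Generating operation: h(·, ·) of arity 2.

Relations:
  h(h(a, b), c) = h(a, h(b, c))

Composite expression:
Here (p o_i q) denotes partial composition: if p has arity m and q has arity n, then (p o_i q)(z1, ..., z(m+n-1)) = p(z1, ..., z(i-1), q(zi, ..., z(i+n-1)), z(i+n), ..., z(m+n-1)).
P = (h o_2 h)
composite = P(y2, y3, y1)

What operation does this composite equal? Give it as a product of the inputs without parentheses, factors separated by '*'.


y2 * y3 * y1

All parenthesizations of h agree; list the y-inputs left to right.
h(y3, y1) flattens to y3 * y1
h(y2, h(y3, y1)) flattens to y2 * y3 * y1


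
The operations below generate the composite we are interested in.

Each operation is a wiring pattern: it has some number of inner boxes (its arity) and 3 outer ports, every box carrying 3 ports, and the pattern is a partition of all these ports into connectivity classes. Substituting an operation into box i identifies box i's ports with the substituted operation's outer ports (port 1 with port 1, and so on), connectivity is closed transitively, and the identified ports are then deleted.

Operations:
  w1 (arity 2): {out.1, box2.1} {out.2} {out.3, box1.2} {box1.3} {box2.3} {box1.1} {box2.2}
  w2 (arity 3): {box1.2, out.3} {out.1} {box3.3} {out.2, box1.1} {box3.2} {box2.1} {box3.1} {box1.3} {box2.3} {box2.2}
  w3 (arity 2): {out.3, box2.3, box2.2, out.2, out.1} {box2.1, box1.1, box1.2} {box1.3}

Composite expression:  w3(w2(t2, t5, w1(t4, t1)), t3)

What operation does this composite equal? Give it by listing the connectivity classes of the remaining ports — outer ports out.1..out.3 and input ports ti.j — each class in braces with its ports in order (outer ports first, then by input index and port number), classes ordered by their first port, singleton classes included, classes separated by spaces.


After gluing at w3, chains via deleted ports link the t-ports.
composing w1 on (t4, t1), with out.j its own outer ports: {out.1, t1.1} {out.2} {out.3, t4.2} {t1.2} {t1.3} {t4.1} {t4.3}
composing w2 on (t2, t5, t4, t1), with out.j its own outer ports: {out.1} {out.2, t2.1} {out.3, t2.2} {t1.1} {t1.2} {t1.3} {t2.3} {t4.1} {t4.2} {t4.3} {t5.1} {t5.2} {t5.3}
composing w3 on (t2, t5, t4, t1, t3), with out.j its own outer ports: {out.1, out.2, out.3, t3.2, t3.3} {t1.1} {t1.2} {t1.3} {t2.1, t3.1} {t2.2} {t2.3} {t4.1} {t4.2} {t4.3} {t5.1} {t5.2} {t5.3}

{out.1, out.2, out.3, t3.2, t3.3} {t1.1} {t1.2} {t1.3} {t2.1, t3.1} {t2.2} {t2.3} {t4.1} {t4.2} {t4.3} {t5.1} {t5.2} {t5.3}


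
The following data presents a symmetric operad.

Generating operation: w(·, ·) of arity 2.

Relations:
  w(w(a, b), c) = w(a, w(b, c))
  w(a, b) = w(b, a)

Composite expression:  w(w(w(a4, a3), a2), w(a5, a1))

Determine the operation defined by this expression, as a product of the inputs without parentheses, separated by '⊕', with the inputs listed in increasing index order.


Shape and order are irrelevant to w; the a-input set decides.
w(a4, a3) spells out as a4 ⊕ a3
w(w(a4, a3), a2) spells out as a4 ⊕ a3 ⊕ a2
w(a5, a1) spells out as a5 ⊕ a1
w(w(w(a4, a3), a2), w(a5, a1)) spells out as a4 ⊕ a3 ⊕ a2 ⊕ a5 ⊕ a1
commutativity sorts the factors: a1 ⊕ a2 ⊕ a3 ⊕ a4 ⊕ a5

a1 ⊕ a2 ⊕ a3 ⊕ a4 ⊕ a5


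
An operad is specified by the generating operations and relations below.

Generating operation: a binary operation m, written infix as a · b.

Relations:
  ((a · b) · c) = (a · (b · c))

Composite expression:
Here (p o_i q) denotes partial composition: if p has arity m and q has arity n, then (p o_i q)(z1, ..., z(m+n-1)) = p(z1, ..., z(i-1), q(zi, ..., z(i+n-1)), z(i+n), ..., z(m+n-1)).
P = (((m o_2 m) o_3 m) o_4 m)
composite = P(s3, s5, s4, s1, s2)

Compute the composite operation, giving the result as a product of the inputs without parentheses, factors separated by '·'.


s3 · s5 · s4 · s1 · s2

Key point: m is associative — brackets drop, the s-order remains.
(s1 · s2) reduces to s1 · s2
(s4 · (s1 · s2)) reduces to s4 · s1 · s2
(s5 · (s4 · (s1 · s2))) reduces to s5 · s4 · s1 · s2
(s3 · (s5 · (s4 · (s1 · s2)))) reduces to s3 · s5 · s4 · s1 · s2


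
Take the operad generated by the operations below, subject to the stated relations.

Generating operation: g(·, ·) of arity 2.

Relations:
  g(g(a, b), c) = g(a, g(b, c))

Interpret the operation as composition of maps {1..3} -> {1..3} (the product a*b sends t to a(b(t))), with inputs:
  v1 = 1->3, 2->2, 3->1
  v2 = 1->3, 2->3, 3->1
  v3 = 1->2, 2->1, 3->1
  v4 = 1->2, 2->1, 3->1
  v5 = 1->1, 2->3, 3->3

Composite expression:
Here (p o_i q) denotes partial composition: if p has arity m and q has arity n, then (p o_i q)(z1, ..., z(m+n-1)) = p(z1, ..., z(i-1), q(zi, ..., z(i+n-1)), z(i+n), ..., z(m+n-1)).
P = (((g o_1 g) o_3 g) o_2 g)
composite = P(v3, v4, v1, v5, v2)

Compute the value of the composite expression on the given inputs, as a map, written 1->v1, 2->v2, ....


1->1, 2->1, 3->2

g(v4, v1) = 1->1, 2->1, 3->2
g(v3, g(v4, v1)) = 1->2, 2->2, 3->1
g(v5, v2) = 1->3, 2->3, 3->1
g(g(v3, g(v4, v1)), g(v5, v2)) = 1->1, 2->1, 3->2


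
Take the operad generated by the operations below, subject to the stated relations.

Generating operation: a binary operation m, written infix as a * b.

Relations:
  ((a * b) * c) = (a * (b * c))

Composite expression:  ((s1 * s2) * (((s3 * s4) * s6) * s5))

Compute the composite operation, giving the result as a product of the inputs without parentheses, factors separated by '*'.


s1 * s2 * s3 * s4 * s6 * s5


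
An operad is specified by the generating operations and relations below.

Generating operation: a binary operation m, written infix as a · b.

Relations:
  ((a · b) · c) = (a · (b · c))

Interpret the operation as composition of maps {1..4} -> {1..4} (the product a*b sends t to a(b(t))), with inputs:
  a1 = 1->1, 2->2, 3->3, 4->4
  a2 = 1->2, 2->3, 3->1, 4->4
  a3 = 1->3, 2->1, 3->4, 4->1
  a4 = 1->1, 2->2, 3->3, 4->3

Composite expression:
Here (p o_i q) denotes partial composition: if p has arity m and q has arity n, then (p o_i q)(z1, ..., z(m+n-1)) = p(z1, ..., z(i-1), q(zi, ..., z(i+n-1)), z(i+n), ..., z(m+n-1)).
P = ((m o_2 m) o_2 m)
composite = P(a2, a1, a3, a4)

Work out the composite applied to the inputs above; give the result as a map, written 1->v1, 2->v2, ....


(a1 · a3) = 1->3, 2->1, 3->4, 4->1
((a1 · a3) · a4) = 1->3, 2->1, 3->4, 4->4
(a2 · ((a1 · a3) · a4)) = 1->1, 2->2, 3->4, 4->4

1->1, 2->2, 3->4, 4->4


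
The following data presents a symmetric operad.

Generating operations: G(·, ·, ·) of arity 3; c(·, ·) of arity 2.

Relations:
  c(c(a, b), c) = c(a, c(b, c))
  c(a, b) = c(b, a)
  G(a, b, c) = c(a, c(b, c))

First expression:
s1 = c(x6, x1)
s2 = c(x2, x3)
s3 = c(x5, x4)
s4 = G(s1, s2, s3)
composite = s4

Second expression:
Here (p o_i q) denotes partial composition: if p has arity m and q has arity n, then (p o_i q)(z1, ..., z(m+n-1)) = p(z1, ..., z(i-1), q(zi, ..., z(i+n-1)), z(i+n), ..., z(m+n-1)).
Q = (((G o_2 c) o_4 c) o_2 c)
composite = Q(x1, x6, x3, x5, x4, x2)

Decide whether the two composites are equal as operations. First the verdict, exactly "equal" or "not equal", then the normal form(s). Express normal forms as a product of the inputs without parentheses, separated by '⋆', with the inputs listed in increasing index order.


The first composite normalizes to x1 ⋆ x2 ⋆ x3 ⋆ x4 ⋆ x5 ⋆ x6
The second composite normalizes to x1 ⋆ x2 ⋆ x3 ⋆ x4 ⋆ x5 ⋆ x6
The normal forms match — equal.

equal: each reduces to x1 ⋆ x2 ⋆ x3 ⋆ x4 ⋆ x5 ⋆ x6


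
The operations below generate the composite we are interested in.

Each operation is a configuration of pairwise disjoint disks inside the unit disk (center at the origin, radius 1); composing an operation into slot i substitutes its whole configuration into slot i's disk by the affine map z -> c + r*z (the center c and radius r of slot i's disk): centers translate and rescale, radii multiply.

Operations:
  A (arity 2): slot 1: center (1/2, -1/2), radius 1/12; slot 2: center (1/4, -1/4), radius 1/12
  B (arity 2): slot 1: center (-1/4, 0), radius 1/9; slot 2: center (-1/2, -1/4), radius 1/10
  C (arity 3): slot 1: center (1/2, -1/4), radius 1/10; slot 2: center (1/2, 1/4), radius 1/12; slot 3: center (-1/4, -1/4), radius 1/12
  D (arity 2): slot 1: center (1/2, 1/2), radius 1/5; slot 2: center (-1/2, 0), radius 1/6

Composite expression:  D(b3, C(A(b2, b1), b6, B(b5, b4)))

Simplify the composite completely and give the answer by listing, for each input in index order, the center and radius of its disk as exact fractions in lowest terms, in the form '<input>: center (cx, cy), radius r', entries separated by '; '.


b1: center (-33/80, -11/240), radius 1/720; b2: center (-49/120, -1/20), radius 1/720; b3: center (1/2, 1/2), radius 1/5; b4: center (-79/144, -13/288), radius 1/720; b5: center (-157/288, -1/24), radius 1/648; b6: center (-5/12, 1/24), radius 1/72

Each b-disk chains the slot maps above it in D; radii multiply.
for b3, the 1-step affine chain lands on center (1/2, 1/2), radius 1/5
for b2, the 3-step affine chain lands on center (-49/120, -1/20), radius 1/720
for b1, the 3-step affine chain lands on center (-33/80, -11/240), radius 1/720
for b6, the 2-step affine chain lands on center (-5/12, 1/24), radius 1/72
for b5, the 3-step affine chain lands on center (-157/288, -1/24), radius 1/648
for b4, the 3-step affine chain lands on center (-79/144, -13/288), radius 1/720


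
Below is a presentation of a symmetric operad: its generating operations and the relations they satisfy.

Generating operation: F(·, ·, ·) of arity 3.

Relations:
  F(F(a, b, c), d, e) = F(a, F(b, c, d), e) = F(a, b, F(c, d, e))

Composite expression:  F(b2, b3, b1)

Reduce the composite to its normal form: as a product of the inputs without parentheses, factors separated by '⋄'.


b2 ⋄ b3 ⋄ b1

Every regrouping of F is equal, so read the b-inputs in written order.
F(b2, b3, b1) flattens to b2 ⋄ b3 ⋄ b1


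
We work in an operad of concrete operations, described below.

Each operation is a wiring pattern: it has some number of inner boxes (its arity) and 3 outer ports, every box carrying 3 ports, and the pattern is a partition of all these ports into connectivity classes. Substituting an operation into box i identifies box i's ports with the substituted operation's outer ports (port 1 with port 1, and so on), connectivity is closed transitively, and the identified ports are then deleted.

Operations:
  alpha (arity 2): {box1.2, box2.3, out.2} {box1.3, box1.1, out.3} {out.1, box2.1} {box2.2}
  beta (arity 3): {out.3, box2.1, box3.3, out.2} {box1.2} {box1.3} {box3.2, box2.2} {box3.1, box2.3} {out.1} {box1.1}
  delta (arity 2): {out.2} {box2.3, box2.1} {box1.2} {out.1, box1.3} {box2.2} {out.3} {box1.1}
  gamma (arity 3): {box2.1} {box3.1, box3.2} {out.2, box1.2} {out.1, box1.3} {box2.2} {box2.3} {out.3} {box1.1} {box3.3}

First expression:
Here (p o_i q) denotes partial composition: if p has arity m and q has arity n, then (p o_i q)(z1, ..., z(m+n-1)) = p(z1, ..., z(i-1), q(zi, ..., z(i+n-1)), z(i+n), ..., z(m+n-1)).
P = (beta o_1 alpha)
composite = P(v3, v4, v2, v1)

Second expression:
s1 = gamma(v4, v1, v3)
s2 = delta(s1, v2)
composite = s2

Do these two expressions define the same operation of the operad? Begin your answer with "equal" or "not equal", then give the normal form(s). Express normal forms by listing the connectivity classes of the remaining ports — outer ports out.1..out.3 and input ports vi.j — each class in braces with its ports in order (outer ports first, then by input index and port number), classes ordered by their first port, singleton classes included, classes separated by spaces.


not equal — first {out.1} {out.2, out.3, v1.3, v2.1} {v1.1, v2.3} {v1.2, v2.2} {v3.1, v3.3} {v3.2, v4.3} {v4.1} {v4.2}, second {out.1} {out.2} {out.3} {v1.1} {v1.2} {v1.3} {v2.1, v2.3} {v2.2} {v3.1, v3.2} {v3.3} {v4.1} {v4.2} {v4.3}

The first composite normalizes to {out.1} {out.2, out.3, v1.3, v2.1} {v1.1, v2.3} {v1.2, v2.2} {v3.1, v3.3} {v3.2, v4.3} {v4.1} {v4.2}
The second composite normalizes to {out.1} {out.2} {out.3} {v1.1} {v1.2} {v1.3} {v2.1, v2.3} {v2.2} {v3.1, v3.2} {v3.3} {v4.1} {v4.2} {v4.3}
No match — not equal.


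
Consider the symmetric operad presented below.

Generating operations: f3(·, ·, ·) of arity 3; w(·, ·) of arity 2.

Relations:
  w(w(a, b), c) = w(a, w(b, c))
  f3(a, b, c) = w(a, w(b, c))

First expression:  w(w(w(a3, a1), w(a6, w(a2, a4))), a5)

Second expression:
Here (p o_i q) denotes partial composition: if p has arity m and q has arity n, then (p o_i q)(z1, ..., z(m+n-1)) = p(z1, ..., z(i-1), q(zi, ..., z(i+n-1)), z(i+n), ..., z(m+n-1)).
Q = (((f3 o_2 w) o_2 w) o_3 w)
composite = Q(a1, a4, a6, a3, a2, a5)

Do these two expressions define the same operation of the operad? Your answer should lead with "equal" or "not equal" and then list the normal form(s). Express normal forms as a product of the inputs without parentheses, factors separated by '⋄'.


Reducing the first expression gives a3 ⋄ a1 ⋄ a6 ⋄ a2 ⋄ a4 ⋄ a5
Reducing the second expression gives a1 ⋄ a4 ⋄ a6 ⋄ a3 ⋄ a2 ⋄ a5
Different reductions; not equal.

not equal; first: a3 ⋄ a1 ⋄ a6 ⋄ a2 ⋄ a4 ⋄ a5; second: a1 ⋄ a4 ⋄ a6 ⋄ a3 ⋄ a2 ⋄ a5


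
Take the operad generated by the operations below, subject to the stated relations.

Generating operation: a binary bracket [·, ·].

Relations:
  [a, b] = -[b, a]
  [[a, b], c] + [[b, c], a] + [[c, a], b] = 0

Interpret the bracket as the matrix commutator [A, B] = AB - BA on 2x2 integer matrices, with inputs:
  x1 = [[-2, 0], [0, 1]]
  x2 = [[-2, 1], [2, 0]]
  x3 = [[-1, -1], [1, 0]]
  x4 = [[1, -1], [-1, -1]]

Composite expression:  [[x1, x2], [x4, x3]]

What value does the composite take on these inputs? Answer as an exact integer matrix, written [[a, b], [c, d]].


[[21, -12], [-24, -21]]

[x1, x2] = [[0, -3], [6, 0]]
[x4, x3] = [[-2, -3], [-1, 2]]
[[x1, x2], [x4, x3]] = [[21, -12], [-24, -21]]
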